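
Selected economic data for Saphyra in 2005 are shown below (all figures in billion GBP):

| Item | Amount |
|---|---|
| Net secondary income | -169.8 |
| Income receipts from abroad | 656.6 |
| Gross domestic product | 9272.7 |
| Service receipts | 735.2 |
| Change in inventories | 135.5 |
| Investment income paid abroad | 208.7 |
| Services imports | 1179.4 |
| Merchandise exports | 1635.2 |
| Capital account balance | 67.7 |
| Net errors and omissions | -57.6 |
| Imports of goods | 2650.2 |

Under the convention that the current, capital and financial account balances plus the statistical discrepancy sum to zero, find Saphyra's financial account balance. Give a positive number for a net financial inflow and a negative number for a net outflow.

1171.0

Goods balance = 1635.2 - 2650.2 = -1015.0
Services balance = 735.2 - 1179.4 = -444.2
Trade balance (goods + services) = -1015.0 + (-444.2) = -1459.2
Net primary income = 656.6 - 208.7 = 447.9
Net secondary income = -169.8
Current account = -1459.2 + 447.9 + (-169.8) = -1181.1
Financial account = -(-1181.1 + 67.7 + (-57.6)) = 1171.0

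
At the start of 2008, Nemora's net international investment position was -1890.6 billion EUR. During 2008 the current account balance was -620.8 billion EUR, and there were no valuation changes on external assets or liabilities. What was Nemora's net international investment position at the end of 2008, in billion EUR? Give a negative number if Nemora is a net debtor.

-2511.4

With no valuation effects, change in NIIP = current account = -620.8
End-of-year NIIP = -1890.6 + (-620.8) = -2511.4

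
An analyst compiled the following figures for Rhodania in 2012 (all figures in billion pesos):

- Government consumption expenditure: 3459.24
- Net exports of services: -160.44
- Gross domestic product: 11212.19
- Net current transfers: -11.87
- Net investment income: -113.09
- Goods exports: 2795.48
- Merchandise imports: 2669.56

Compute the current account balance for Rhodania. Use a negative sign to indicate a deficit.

-159.48

Goods balance = 2795.48 - 2669.56 = 125.92
Services balance = -160.44
Trade balance (goods + services) = 125.92 + (-160.44) = -34.52
Net primary income = -113.09
Net secondary income = -11.87
Current account = -34.52 + (-113.09) + (-11.87) = -159.48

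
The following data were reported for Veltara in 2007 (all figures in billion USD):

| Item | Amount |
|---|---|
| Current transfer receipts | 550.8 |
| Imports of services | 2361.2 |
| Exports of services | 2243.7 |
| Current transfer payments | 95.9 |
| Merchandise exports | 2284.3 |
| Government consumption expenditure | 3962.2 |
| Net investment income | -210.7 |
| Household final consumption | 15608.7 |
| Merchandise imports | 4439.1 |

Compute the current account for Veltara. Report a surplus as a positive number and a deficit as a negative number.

Goods balance = 2284.3 - 4439.1 = -2154.8
Services balance = 2243.7 - 2361.2 = -117.5
Trade balance (goods + services) = -2154.8 + (-117.5) = -2272.3
Net primary income = -210.7
Net secondary income = 550.8 - 95.9 = 454.9
Current account = -2272.3 + (-210.7) + 454.9 = -2028.1

-2028.1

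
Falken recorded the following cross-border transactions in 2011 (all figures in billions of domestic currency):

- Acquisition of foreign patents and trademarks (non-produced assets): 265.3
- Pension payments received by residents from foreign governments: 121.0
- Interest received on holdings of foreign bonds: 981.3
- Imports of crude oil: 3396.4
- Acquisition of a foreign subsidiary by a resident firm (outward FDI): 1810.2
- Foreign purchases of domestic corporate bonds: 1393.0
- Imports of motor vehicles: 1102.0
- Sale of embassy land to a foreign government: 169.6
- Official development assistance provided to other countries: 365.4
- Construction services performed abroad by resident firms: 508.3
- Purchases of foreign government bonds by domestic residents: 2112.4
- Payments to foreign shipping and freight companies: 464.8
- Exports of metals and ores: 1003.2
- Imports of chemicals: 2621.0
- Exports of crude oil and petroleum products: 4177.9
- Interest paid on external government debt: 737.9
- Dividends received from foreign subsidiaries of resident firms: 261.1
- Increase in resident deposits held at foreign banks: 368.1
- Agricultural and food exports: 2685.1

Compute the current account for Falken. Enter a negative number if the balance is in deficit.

1050.4

Goods: 4177.9 - 1102.0 - 3396.4 + 1003.2 + 2685.1 - 2621.0 = 746.8
Services: -464.8 + 508.3 = 43.5
Primary income: 261.1 - 737.9 + 981.3 = 504.5
Secondary income: 121.0 - 365.4 = -244.4
Current account = 746.8 + 43.5 + 504.5 + (-244.4) = 1050.4
(Excluded from the current account — capital account: acquisition of foreign patents and trademarks (non-produced assets) 265.3, sale of embassy land to a foreign government 169.6; financial account: acquisition of a foreign subsidiary by a resident firm (outward FDI) 1810.2, foreign purchases of domestic corporate bonds 1393.0, purchases of foreign government bonds by domestic residents 2112.4, increase in resident deposits held at foreign banks 368.1.)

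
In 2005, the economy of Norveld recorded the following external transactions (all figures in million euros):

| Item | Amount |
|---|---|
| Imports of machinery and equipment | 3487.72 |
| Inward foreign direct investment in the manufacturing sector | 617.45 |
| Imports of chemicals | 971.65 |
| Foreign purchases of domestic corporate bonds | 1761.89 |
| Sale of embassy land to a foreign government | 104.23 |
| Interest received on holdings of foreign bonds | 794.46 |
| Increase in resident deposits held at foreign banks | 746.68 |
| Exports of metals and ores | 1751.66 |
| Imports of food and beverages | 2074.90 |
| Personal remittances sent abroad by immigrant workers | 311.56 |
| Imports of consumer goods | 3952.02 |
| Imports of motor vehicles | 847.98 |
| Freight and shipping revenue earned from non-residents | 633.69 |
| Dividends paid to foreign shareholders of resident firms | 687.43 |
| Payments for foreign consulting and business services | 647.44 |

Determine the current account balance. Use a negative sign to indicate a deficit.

-9800.89

Goods: -3952.02 - 847.98 + 1751.66 - 2074.90 - 3487.72 - 971.65 = -9582.61
Services: 633.69 - 647.44 = -13.75
Primary income: 794.46 - 687.43 = 107.03
Secondary income: -311.56
Current account = (-9582.61) + (-13.75) + 107.03 + (-311.56) = -9800.89
(Excluded from the current account — financial account: inward foreign direct investment in the manufacturing sector 617.45, foreign purchases of domestic corporate bonds 1761.89, increase in resident deposits held at foreign banks 746.68; capital account: sale of embassy land to a foreign government 104.23.)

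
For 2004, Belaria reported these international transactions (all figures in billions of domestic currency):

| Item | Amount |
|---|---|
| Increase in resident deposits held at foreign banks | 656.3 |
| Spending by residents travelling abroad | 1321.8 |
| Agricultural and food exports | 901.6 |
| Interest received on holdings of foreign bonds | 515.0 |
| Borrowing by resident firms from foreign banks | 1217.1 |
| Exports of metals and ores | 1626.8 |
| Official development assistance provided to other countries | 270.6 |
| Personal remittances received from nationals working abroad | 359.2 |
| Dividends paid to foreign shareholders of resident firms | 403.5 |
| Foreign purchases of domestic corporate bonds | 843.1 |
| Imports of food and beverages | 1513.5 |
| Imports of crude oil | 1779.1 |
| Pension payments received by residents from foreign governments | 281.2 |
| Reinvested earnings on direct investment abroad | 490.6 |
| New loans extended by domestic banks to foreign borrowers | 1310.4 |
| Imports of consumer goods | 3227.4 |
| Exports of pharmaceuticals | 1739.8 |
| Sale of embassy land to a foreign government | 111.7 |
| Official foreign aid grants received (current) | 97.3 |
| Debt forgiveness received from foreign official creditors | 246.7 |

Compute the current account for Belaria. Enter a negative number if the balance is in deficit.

-2504.4

Goods: 1739.8 + 1626.8 - 1513.5 - 3227.4 + 901.6 - 1779.1 = -2251.8
Services: -1321.8
Primary income: -403.5 + 490.6 + 515.0 = 602.1
Secondary income: 359.2 + 97.3 - 270.6 + 281.2 = 467.1
Current account = (-2251.8) + (-1321.8) + 602.1 + 467.1 = -2504.4
(Excluded from the current account — financial account: increase in resident deposits held at foreign banks 656.3, borrowing by resident firms from foreign banks 1217.1, foreign purchases of domestic corporate bonds 843.1, new loans extended by domestic banks to foreign borrowers 1310.4; capital account: sale of embassy land to a foreign government 111.7, debt forgiveness received from foreign official creditors 246.7.)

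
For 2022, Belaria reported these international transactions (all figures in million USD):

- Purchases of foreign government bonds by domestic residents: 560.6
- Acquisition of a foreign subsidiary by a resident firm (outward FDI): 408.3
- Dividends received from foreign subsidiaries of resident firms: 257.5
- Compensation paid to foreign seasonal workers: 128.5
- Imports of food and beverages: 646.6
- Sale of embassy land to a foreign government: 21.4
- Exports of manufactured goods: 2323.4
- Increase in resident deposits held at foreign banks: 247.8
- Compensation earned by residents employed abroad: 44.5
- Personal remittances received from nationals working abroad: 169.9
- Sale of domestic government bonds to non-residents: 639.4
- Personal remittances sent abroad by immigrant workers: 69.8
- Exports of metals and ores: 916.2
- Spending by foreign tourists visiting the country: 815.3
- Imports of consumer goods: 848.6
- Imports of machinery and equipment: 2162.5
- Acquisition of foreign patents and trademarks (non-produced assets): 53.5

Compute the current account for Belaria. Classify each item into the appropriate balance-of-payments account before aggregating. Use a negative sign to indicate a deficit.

Goods: -2162.5 - 646.6 + 2323.4 - 848.6 + 916.2 = -418.1
Services: 815.3
Primary income: 257.5 + 44.5 - 128.5 = 173.5
Secondary income: 169.9 - 69.8 = 100.1
Current account = (-418.1) + 815.3 + 173.5 + 100.1 = 670.8
(Excluded from the current account — financial account: purchases of foreign government bonds by domestic residents 560.6, acquisition of a foreign subsidiary by a resident firm (outward FDI) 408.3, increase in resident deposits held at foreign banks 247.8, sale of domestic government bonds to non-residents 639.4; capital account: sale of embassy land to a foreign government 21.4, acquisition of foreign patents and trademarks (non-produced assets) 53.5.)

670.8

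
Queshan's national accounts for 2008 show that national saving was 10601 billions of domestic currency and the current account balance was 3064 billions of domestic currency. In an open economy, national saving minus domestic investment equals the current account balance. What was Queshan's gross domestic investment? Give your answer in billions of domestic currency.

7537

I = S - CA = 10601 - 3064 = 7537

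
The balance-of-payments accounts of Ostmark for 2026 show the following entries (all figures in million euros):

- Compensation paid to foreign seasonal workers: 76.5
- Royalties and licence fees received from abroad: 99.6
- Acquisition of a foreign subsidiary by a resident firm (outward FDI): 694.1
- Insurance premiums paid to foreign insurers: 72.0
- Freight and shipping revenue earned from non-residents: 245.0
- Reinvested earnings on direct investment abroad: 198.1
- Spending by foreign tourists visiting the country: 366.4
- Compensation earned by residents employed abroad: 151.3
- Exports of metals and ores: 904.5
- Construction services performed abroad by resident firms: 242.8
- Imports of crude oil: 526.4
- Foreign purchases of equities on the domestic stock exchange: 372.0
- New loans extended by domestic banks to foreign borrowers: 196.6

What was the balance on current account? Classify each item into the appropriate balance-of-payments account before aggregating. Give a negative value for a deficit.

1532.8

Goods: -526.4 + 904.5 = 378.1
Services: -72.0 + 242.8 + 245.0 + 366.4 + 99.6 = 881.8
Primary income: 198.1 + 151.3 - 76.5 = 272.9
Current account = 378.1 + 881.8 + 272.9 = 1532.8
(Excluded from the current account — financial account: acquisition of a foreign subsidiary by a resident firm (outward FDI) 694.1, foreign purchases of equities on the domestic stock exchange 372.0, new loans extended by domestic banks to foreign borrowers 196.6.)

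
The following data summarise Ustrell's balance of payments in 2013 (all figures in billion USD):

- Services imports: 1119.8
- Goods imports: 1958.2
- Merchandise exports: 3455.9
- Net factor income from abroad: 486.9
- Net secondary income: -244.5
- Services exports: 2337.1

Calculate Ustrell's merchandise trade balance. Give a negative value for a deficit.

1497.7

Goods balance = 3455.9 - 1958.2 = 1497.7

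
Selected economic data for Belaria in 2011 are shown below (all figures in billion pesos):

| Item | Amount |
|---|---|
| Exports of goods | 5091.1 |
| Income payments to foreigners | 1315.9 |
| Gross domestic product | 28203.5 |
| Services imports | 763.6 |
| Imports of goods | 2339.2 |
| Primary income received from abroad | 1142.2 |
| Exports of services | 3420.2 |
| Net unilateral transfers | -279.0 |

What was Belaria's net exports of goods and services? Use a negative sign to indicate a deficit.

5408.5

Goods balance = 5091.1 - 2339.2 = 2751.9
Services balance = 3420.2 - 763.6 = 2656.6
Trade balance (goods + services) = 2751.9 + 2656.6 = 5408.5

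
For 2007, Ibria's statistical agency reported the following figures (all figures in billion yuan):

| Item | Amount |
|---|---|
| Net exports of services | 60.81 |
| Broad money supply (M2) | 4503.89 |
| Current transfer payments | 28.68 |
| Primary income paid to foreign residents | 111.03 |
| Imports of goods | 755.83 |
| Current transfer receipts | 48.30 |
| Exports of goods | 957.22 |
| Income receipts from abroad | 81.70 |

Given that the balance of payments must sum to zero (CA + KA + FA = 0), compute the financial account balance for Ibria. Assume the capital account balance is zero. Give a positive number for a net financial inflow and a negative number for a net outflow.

-252.49

Goods balance = 957.22 - 755.83 = 201.39
Services balance = 60.81
Trade balance (goods + services) = 201.39 + 60.81 = 262.20
Net primary income = 81.70 - 111.03 = -29.33
Net secondary income = 48.30 - 28.68 = 19.62
Current account = 262.20 + (-29.33) + 19.62 = 252.49
Financial account = -(252.49) = -252.49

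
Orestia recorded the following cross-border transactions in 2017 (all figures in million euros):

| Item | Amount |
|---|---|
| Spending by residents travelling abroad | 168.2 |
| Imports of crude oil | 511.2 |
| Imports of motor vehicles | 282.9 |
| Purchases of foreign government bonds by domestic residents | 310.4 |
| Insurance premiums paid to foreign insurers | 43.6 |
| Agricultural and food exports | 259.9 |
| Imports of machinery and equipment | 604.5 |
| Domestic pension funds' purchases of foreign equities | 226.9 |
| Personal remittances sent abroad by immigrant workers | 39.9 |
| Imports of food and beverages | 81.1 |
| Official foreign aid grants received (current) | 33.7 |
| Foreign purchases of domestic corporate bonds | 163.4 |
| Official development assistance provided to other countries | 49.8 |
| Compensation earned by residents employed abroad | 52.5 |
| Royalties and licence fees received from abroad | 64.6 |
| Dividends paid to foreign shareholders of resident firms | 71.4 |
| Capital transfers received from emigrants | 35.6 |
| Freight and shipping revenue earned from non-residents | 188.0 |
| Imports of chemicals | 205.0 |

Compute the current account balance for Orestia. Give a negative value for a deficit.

-1458.9

Goods: -511.2 + 259.9 - 205.0 - 282.9 - 604.5 - 81.1 = -1424.8
Services: 64.6 + 188.0 - 168.2 - 43.6 = 40.8
Primary income: -71.4 + 52.5 = -18.9
Secondary income: -39.9 - 49.8 + 33.7 = -56.0
Current account = (-1424.8) + 40.8 + (-18.9) + (-56.0) = -1458.9
(Excluded from the current account — financial account: purchases of foreign government bonds by domestic residents 310.4, domestic pension funds' purchases of foreign equities 226.9, foreign purchases of domestic corporate bonds 163.4; capital account: capital transfers received from emigrants 35.6.)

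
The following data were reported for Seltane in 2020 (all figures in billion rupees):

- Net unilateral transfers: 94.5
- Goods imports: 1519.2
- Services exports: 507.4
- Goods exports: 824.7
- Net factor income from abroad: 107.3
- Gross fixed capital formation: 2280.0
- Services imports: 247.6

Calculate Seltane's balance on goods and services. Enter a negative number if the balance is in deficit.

-434.7

Goods balance = 824.7 - 1519.2 = -694.5
Services balance = 507.4 - 247.6 = 259.8
Trade balance (goods + services) = -694.5 + 259.8 = -434.7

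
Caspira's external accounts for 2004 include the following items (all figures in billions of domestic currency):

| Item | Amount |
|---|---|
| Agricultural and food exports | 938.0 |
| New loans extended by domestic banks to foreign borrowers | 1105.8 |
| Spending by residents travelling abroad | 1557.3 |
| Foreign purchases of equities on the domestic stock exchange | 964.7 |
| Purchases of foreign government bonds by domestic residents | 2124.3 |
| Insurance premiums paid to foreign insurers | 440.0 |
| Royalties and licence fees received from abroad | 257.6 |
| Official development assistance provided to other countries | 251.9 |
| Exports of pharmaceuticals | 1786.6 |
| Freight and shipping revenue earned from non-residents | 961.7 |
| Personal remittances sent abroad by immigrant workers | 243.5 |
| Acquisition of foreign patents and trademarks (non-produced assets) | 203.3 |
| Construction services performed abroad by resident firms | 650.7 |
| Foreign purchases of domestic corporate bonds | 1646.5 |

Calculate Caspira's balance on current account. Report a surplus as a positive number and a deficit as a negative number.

Goods: 938.0 + 1786.6 = 2724.6
Services: -1557.3 + 257.6 + 961.7 + 650.7 - 440.0 = -127.3
Secondary income: -251.9 - 243.5 = -495.4
Current account = 2724.6 + (-127.3) + (-495.4) = 2101.9
(Excluded from the current account — financial account: new loans extended by domestic banks to foreign borrowers 1105.8, foreign purchases of equities on the domestic stock exchange 964.7, purchases of foreign government bonds by domestic residents 2124.3, foreign purchases of domestic corporate bonds 1646.5; capital account: acquisition of foreign patents and trademarks (non-produced assets) 203.3.)

2101.9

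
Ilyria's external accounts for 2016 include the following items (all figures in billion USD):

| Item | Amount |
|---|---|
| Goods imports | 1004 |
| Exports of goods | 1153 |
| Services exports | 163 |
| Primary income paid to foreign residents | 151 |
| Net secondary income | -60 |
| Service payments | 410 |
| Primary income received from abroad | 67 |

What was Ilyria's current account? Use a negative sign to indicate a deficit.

-242

Goods balance = 1153 - 1004 = 149
Services balance = 163 - 410 = -247
Trade balance (goods + services) = 149 + (-247) = -98
Net primary income = 67 - 151 = -84
Net secondary income = -60
Current account = -98 + (-84) + (-60) = -242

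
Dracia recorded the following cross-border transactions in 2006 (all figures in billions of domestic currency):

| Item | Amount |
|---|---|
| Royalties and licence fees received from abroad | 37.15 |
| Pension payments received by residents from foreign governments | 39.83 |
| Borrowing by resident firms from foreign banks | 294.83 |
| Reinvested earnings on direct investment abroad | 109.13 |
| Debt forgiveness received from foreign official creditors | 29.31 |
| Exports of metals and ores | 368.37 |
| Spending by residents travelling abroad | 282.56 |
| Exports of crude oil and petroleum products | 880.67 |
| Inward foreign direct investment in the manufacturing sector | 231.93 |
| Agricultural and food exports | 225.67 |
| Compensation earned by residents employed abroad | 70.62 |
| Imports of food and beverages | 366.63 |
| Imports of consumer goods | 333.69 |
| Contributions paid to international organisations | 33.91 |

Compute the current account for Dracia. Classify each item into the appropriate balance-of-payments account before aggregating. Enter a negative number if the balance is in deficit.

714.65

Goods: -366.63 + 368.37 + 225.67 + 880.67 - 333.69 = 774.39
Services: -282.56 + 37.15 = -245.41
Primary income: 109.13 + 70.62 = 179.75
Secondary income: -33.91 + 39.83 = 5.92
Current account = 774.39 + (-245.41) + 179.75 + 5.92 = 714.65
(Excluded from the current account — financial account: borrowing by resident firms from foreign banks 294.83, inward foreign direct investment in the manufacturing sector 231.93; capital account: debt forgiveness received from foreign official creditors 29.31.)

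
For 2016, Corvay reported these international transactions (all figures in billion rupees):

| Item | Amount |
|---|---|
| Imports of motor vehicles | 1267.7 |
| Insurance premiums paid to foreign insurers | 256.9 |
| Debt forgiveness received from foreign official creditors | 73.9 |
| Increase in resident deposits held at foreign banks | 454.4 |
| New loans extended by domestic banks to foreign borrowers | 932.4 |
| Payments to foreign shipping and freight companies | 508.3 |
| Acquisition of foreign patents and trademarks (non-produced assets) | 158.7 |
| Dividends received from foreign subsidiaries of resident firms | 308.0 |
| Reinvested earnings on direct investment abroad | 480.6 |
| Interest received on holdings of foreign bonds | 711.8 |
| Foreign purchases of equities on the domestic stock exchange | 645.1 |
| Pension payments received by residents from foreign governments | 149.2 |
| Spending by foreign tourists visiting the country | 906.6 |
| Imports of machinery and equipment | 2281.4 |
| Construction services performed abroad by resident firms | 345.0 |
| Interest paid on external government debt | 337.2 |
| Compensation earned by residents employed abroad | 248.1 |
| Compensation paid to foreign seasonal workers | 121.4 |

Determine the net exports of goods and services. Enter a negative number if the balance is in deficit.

-3062.7

Goods: -2281.4 - 1267.7 = -3549.1
Services: -508.3 - 256.9 + 906.6 + 345.0 = 486.4
Trade balance = -3549.1 + 486.4 = -3062.7
(Excluded from the trade balance — capital account: debt forgiveness received from foreign official creditors 73.9, acquisition of foreign patents and trademarks (non-produced assets) 158.7; financial account: increase in resident deposits held at foreign banks 454.4, new loans extended by domestic banks to foreign borrowers 932.4, foreign purchases of equities on the domestic stock exchange 645.1; primary income: dividends received from foreign subsidiaries of resident firms 308.0, reinvested earnings on direct investment abroad 480.6, interest received on holdings of foreign bonds 711.8, interest paid on external government debt 337.2, compensation earned by residents employed abroad 248.1, compensation paid to foreign seasonal workers 121.4; secondary income: pension payments received by residents from foreign governments 149.2.)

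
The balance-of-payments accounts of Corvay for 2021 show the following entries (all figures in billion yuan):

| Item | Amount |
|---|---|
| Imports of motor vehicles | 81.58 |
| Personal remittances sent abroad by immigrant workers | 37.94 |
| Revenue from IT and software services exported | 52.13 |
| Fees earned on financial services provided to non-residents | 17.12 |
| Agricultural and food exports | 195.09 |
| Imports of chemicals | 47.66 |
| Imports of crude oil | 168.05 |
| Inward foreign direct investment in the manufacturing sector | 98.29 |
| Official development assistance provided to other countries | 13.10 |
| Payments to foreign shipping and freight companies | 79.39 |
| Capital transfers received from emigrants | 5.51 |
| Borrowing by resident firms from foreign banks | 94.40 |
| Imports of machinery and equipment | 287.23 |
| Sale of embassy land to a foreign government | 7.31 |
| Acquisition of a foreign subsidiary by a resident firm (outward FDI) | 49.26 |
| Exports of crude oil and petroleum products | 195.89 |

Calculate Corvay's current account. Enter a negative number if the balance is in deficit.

Goods: 195.89 - 81.58 - 168.05 - 287.23 - 47.66 + 195.09 = -193.54
Services: 17.12 + 52.13 - 79.39 = -10.14
Secondary income: -37.94 - 13.10 = -51.04
Current account = (-193.54) + (-10.14) + (-51.04) = -254.72
(Excluded from the current account — financial account: inward foreign direct investment in the manufacturing sector 98.29, borrowing by resident firms from foreign banks 94.40, acquisition of a foreign subsidiary by a resident firm (outward FDI) 49.26; capital account: capital transfers received from emigrants 5.51, sale of embassy land to a foreign government 7.31.)

-254.72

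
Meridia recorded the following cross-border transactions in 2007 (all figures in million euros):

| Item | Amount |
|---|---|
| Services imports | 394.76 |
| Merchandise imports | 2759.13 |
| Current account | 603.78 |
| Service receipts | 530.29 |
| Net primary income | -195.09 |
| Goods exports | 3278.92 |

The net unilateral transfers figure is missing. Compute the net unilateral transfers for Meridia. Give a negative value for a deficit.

143.55

Current account = goods balance + services balance + net primary income + net secondary income
Sum of the known components = 460.23
Net unilateral transfers = CA - (known components) = 603.78 - 460.23 = 143.55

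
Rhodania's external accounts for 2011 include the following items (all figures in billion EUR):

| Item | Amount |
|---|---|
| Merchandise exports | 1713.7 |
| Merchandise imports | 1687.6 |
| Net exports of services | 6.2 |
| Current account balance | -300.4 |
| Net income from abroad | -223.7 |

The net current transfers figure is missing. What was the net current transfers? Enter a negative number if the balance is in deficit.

-109.0

Current account = goods balance + services balance + net primary income + net secondary income
Sum of the known components = -191.4
Net current transfers = CA - (known components) = -300.4 - (-191.4) = -109.0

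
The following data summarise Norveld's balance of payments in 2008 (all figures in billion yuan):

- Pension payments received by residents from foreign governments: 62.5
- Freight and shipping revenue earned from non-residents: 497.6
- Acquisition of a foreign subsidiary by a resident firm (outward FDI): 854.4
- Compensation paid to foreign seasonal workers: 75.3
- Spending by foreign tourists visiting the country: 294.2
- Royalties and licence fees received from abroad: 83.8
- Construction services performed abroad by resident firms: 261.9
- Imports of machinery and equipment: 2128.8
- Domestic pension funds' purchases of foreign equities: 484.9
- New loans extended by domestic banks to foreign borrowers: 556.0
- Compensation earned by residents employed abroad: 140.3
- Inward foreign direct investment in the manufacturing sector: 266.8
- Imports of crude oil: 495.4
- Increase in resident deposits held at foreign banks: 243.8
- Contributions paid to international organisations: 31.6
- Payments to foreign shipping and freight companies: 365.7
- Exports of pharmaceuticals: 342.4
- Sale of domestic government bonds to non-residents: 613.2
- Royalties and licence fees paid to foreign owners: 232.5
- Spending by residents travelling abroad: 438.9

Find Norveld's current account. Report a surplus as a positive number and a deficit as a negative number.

Goods: 342.4 - 2128.8 - 495.4 = -2281.8
Services: -232.5 + 294.2 + 83.8 - 438.9 - 365.7 + 497.6 + 261.9 = 100.4
Primary income: 140.3 - 75.3 = 65.0
Secondary income: 62.5 - 31.6 = 30.9
Current account = (-2281.8) + 100.4 + 65.0 + 30.9 = -2085.5
(Excluded from the current account — financial account: acquisition of a foreign subsidiary by a resident firm (outward FDI) 854.4, domestic pension funds' purchases of foreign equities 484.9, new loans extended by domestic banks to foreign borrowers 556.0, inward foreign direct investment in the manufacturing sector 266.8, increase in resident deposits held at foreign banks 243.8, sale of domestic government bonds to non-residents 613.2.)

-2085.5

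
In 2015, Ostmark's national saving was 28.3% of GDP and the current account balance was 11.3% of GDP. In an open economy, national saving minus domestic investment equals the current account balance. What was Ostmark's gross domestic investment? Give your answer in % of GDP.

17.0

I = S - CA = 28.3 - 11.3 = 17.0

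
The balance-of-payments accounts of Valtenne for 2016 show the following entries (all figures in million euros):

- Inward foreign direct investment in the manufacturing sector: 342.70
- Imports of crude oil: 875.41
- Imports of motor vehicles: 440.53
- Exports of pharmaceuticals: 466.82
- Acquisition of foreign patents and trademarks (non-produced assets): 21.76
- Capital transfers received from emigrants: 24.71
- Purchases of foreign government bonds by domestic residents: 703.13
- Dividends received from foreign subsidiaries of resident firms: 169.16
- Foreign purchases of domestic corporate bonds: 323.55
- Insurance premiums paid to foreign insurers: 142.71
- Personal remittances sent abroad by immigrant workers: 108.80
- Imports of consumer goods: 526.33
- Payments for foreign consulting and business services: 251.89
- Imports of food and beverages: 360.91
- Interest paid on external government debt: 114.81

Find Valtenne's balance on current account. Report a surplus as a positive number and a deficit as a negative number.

-2185.41

Goods: -875.41 + 466.82 - 360.91 - 526.33 - 440.53 = -1736.36
Services: -142.71 - 251.89 = -394.60
Primary income: -114.81 + 169.16 = 54.35
Secondary income: -108.80
Current account = (-1736.36) + (-394.60) + 54.35 + (-108.80) = -2185.41
(Excluded from the current account — financial account: inward foreign direct investment in the manufacturing sector 342.70, purchases of foreign government bonds by domestic residents 703.13, foreign purchases of domestic corporate bonds 323.55; capital account: acquisition of foreign patents and trademarks (non-produced assets) 21.76, capital transfers received from emigrants 24.71.)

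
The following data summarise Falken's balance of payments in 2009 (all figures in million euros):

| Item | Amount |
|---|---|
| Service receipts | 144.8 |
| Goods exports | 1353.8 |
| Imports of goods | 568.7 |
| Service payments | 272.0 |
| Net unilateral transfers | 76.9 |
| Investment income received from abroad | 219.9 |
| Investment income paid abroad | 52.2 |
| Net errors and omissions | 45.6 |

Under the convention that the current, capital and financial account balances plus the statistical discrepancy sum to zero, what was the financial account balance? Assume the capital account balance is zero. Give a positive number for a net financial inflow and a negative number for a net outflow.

Goods balance = 1353.8 - 568.7 = 785.1
Services balance = 144.8 - 272.0 = -127.2
Trade balance (goods + services) = 785.1 + (-127.2) = 657.9
Net primary income = 219.9 - 52.2 = 167.7
Net secondary income = 76.9
Current account = 657.9 + 167.7 + 76.9 = 902.5
Financial account = -(902.5 + 45.6) = -948.1

-948.1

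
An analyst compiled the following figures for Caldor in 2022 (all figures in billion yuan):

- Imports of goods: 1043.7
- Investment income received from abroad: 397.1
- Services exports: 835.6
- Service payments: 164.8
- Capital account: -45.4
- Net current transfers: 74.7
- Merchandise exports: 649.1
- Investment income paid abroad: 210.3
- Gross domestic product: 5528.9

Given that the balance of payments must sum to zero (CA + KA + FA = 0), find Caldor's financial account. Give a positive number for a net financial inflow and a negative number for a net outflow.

-492.3

Goods balance = 649.1 - 1043.7 = -394.6
Services balance = 835.6 - 164.8 = 670.8
Trade balance (goods + services) = -394.6 + 670.8 = 276.2
Net primary income = 397.1 - 210.3 = 186.8
Net secondary income = 74.7
Current account = 276.2 + 186.8 + 74.7 = 537.7
Financial account = -(537.7 + (-45.4)) = -492.3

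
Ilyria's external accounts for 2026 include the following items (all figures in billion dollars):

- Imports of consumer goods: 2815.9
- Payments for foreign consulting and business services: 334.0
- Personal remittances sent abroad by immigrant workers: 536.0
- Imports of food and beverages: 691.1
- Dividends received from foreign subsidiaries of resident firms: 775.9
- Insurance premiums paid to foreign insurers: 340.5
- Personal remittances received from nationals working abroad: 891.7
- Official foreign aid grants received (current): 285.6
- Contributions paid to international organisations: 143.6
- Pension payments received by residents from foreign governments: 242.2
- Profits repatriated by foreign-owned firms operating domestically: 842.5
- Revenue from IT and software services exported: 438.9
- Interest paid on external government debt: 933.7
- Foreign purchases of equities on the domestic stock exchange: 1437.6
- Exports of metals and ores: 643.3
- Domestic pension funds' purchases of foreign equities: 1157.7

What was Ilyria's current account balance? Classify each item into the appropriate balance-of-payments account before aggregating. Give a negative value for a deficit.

-3359.7

Goods: -2815.9 - 691.1 + 643.3 = -2863.7
Services: -340.5 + 438.9 - 334.0 = -235.6
Primary income: -933.7 - 842.5 + 775.9 = -1000.3
Secondary income: -143.6 + 242.2 + 285.6 + 891.7 - 536.0 = 739.9
Current account = (-2863.7) + (-235.6) + (-1000.3) + 739.9 = -3359.7
(Excluded from the current account — financial account: foreign purchases of equities on the domestic stock exchange 1437.6, domestic pension funds' purchases of foreign equities 1157.7.)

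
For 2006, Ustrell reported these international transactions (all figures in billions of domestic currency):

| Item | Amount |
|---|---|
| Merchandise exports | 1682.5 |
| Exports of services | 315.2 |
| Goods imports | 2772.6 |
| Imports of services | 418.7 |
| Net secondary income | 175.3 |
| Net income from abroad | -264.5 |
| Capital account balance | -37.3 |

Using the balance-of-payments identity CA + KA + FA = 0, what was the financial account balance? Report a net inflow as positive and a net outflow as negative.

1320.1

Goods balance = 1682.5 - 2772.6 = -1090.1
Services balance = 315.2 - 418.7 = -103.5
Trade balance (goods + services) = -1090.1 + (-103.5) = -1193.6
Net primary income = -264.5
Net secondary income = 175.3
Current account = -1193.6 + (-264.5) + 175.3 = -1282.8
Financial account = -(-1282.8 + (-37.3)) = 1320.1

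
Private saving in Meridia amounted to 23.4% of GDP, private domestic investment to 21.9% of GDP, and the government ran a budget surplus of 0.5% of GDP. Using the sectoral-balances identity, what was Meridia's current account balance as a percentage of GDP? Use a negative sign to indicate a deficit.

2.0

By the sectoral-balances identity, CA = (S_private - I) + (T - G).
Private balance = 23.4 - 21.9 = 1.5
Government balance (T - G) = 0.5
CA = 1.5 + 0.5 = 2.0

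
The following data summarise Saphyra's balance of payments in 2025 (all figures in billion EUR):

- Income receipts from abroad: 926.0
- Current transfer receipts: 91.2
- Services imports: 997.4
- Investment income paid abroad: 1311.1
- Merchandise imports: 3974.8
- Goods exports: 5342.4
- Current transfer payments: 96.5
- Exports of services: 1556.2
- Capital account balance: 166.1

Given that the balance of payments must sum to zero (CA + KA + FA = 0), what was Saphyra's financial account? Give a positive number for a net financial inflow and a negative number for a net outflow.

-1702.1

Goods balance = 5342.4 - 3974.8 = 1367.6
Services balance = 1556.2 - 997.4 = 558.8
Trade balance (goods + services) = 1367.6 + 558.8 = 1926.4
Net primary income = 926.0 - 1311.1 = -385.1
Net secondary income = 91.2 - 96.5 = -5.3
Current account = 1926.4 + (-385.1) + (-5.3) = 1536.0
Financial account = -(1536.0 + 166.1) = -1702.1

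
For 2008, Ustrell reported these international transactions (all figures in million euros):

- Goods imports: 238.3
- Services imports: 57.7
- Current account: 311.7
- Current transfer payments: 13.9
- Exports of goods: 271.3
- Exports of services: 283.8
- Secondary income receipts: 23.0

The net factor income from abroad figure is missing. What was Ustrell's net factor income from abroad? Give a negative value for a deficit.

Current account = goods balance + services balance + net primary income + net secondary income
Sum of the known components = 268.2
Net factor income from abroad = CA - (known components) = 311.7 - 268.2 = 43.5

43.5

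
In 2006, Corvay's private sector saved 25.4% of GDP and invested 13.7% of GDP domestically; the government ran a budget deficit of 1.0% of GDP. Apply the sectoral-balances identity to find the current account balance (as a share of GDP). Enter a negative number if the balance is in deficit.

10.7

By the sectoral-balances identity, CA = (S_private - I) + (T - G).
Private balance = 25.4 - 13.7 = 11.7
Government balance (T - G) = -1.0
CA = 11.7 + (-1.0) = 10.7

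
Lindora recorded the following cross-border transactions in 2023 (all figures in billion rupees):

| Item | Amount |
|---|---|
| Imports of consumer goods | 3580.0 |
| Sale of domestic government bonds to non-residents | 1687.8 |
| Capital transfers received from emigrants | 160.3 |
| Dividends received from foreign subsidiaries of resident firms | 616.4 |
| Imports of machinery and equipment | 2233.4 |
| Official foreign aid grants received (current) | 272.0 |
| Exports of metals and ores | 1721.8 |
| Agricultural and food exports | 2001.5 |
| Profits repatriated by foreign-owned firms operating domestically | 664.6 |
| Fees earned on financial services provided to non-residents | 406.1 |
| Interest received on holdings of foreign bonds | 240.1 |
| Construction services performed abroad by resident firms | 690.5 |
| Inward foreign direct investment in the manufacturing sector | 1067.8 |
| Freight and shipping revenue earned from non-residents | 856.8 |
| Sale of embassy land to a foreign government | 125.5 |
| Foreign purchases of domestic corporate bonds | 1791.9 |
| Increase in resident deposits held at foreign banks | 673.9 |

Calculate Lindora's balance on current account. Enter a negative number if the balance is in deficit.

Goods: -3580.0 + 1721.8 - 2233.4 + 2001.5 = -2090.1
Services: 856.8 + 690.5 + 406.1 = 1953.4
Primary income: 240.1 + 616.4 - 664.6 = 191.9
Secondary income: 272.0
Current account = (-2090.1) + 1953.4 + 191.9 + 272.0 = 327.2
(Excluded from the current account — financial account: sale of domestic government bonds to non-residents 1687.8, inward foreign direct investment in the manufacturing sector 1067.8, foreign purchases of domestic corporate bonds 1791.9, increase in resident deposits held at foreign banks 673.9; capital account: capital transfers received from emigrants 160.3, sale of embassy land to a foreign government 125.5.)

327.2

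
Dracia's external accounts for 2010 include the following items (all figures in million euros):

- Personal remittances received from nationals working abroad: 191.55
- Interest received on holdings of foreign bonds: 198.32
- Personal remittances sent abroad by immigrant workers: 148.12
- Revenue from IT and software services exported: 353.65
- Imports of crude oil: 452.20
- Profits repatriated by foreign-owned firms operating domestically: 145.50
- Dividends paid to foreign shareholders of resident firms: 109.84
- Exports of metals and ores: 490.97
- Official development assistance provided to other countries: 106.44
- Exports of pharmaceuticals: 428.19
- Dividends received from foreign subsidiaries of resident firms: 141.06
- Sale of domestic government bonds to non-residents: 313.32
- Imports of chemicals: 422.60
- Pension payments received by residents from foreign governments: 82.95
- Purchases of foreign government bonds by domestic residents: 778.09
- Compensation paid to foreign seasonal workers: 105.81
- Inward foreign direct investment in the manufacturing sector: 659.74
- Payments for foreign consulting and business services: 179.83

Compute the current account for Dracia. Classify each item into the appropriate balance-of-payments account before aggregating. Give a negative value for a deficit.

216.35

Goods: 428.19 - 452.20 + 490.97 - 422.60 = 44.36
Services: -179.83 + 353.65 = 173.82
Primary income: 141.06 - 145.50 + 198.32 - 109.84 - 105.81 = -21.77
Secondary income: 191.55 + 82.95 - 106.44 - 148.12 = 19.94
Current account = 44.36 + 173.82 + (-21.77) + 19.94 = 216.35
(Excluded from the current account — financial account: sale of domestic government bonds to non-residents 313.32, purchases of foreign government bonds by domestic residents 778.09, inward foreign direct investment in the manufacturing sector 659.74.)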